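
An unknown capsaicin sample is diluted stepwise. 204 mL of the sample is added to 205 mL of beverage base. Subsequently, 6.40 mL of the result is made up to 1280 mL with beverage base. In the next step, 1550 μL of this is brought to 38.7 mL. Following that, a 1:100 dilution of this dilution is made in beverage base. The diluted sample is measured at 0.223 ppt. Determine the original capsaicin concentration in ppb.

Overall dilution factor = 2.005 × 200 × 24.97 × 100 = 1.00 × 10⁶.
Original = 0.223 ppt × 1.00 × 10⁶ = 2.23 × 10⁵ ppt = 223 ppb.

223 ppb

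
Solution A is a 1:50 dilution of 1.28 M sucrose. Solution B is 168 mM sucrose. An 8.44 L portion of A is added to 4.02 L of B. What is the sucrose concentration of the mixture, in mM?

C_A = 1.28 M / 50 = 0.0256 M.
C_B = 168 mM = 0.168 M.
C_mix = (C_A·V_A + C_B·V_B)/(V_A + V_B) = (0.0256×8.44 + 0.168×4.02) / 12.46 = 0.0715 M = 71.5 mM.

71.5 mM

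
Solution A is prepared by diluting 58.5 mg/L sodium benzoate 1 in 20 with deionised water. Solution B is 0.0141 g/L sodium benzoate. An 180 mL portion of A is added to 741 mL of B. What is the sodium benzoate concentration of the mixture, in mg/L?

C_A = 58.5 mg/L / 20 = 2.92 mg/L.
C_B = 0.0141 g/L = 14.1 mg/L.
C_mix = (C_A·V_A + C_B·V_B)/(V_A + V_B) = (2.92×180 + 14.1×741) / 921.0 = 11.9 mg/L.

11.9 mg/L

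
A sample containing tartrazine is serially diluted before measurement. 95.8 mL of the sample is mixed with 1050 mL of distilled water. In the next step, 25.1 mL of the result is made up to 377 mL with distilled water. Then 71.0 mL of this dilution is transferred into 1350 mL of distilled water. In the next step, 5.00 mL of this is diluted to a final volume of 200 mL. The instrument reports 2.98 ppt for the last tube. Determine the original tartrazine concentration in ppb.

429 ppb

Overall dilution factor = 11.96 × 15.02 × 20.01 × 40 = 1.44 × 10⁵.
Original = 2.98 ppt × 1.44 × 10⁵ = 4.29 × 10⁵ ppt = 429 ppb.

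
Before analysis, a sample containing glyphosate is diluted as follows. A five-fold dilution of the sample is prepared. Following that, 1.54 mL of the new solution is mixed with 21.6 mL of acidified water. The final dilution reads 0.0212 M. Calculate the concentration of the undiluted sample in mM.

1590 mM

Overall dilution factor = 5 × 15.03 = 75.1.
Original = 0.0212 M × 75.1 = 1.59 M = 1590 mM.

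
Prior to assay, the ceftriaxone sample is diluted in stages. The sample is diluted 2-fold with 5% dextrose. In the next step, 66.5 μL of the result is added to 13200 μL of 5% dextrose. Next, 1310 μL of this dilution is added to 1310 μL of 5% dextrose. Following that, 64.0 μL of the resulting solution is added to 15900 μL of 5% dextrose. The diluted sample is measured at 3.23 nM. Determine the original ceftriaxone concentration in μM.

643 μM

Overall dilution factor = 2 × 199.5 × 2 × 249.4 = 1.99 × 10⁵.
Original = 3.23 nM × 1.99 × 10⁵ = 6.43 × 10⁵ nM = 643 μM.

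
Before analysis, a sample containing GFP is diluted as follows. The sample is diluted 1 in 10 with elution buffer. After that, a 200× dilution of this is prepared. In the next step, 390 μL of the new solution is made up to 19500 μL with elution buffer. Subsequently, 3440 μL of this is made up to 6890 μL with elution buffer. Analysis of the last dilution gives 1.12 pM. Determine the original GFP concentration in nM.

Overall dilution factor = 10 × 200 × 50 × 2.003 = 2.00 × 10⁵.
Original = 1.12 pM × 2.00 × 10⁵ = 2.24 × 10⁵ pM = 224 nM.

224 nM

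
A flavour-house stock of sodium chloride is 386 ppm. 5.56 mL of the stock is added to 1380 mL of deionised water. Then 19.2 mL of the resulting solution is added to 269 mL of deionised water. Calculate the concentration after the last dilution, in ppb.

103 ppb

Overall dilution factor = 249.2 × 15.01 = 3741.
386 ppm / 3741 = 0.103 ppm = 103 ppb.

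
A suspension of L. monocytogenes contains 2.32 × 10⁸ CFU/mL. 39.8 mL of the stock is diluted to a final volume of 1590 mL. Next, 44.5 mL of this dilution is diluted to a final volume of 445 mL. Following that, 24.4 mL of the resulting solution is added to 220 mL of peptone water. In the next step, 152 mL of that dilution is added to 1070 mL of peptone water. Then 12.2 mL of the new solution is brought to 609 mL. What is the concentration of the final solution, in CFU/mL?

Overall dilution factor = 39.95 × 10 × 10.02 × 8.039 × 49.92 = 1.61 × 10⁶.
2.32 × 10⁸ CFU/mL / 1.61 × 10⁶ = 144 CFU/mL.

144 CFU/mL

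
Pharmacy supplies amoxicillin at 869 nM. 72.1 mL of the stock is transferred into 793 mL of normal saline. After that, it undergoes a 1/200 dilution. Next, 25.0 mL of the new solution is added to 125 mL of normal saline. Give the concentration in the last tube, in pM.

Overall dilution factor = 12.00 × 200 × 6 = 1.44 × 10⁴.
869 nM / 1.44 × 10⁴ = 0.0604 nM = 60.4 pM.

60.4 pM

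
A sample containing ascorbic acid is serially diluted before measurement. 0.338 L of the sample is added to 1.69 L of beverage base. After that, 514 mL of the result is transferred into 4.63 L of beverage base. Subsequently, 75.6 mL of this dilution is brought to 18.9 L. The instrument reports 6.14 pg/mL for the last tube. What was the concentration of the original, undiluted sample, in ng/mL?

Overall dilution factor = 6 × 10.01 × 250 = 1.50 × 10⁴.
Original = 6.14 pg/mL × 1.50 × 10⁴ = 9.22 × 10⁴ pg/mL = 92.2 ng/mL.

92.2 ng/mL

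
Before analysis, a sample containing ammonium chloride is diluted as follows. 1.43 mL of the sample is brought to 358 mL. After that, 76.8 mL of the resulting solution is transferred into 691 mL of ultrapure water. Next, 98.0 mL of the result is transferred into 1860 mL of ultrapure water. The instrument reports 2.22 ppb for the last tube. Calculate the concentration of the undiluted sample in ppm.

111 ppm

Overall dilution factor = 250.3 × 9.997 × 19.98 = 5.00 × 10⁴.
Original = 2.22 ppb × 5.00 × 10⁴ = 1.11 × 10⁵ ppb = 111 ppm.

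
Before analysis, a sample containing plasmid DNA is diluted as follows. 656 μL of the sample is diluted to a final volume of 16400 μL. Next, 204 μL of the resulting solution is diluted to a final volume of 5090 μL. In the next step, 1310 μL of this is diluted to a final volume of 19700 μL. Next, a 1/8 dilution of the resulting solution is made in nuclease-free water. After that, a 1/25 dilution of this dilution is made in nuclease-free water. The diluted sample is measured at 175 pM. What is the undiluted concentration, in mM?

Overall dilution factor = 25 × 24.95 × 15.04 × 8 × 25 = 1.88 × 10⁶.
Original = 175 pM × 1.88 × 10⁶ = 3.28 × 10⁸ pM = 0.328 mM.

0.328 mM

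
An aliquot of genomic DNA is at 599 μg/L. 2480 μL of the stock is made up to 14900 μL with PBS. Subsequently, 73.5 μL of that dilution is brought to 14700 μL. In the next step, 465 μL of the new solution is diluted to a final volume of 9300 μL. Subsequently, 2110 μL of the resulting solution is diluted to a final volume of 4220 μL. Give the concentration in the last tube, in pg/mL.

Overall dilution factor = 6.008 × 200 × 20 × 2 = 4.81 × 10⁴.
599 μg/L / 4.81 × 10⁴ = 0.0125 μg/L = 12.5 pg/mL.

12.5 pg/mL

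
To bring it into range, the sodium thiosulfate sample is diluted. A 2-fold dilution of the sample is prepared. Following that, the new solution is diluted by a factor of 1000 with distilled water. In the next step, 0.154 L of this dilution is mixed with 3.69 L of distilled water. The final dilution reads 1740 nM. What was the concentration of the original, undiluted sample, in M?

0.0869 M

Overall dilution factor = 2 × 1000 × 24.96 = 4.99 × 10⁴.
Original = 1740 nM × 4.99 × 10⁴ = 8.69 × 10⁷ nM = 0.0869 M.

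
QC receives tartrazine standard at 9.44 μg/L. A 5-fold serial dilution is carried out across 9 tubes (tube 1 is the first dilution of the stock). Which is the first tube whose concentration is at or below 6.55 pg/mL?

Tube n has concentration 9.44 μg/L / 5ⁿ.
Need 5ⁿ ≥ 9.44 μg/L / 6.55 pg/mL = 1441, so n ≥ 4.52.
First such tube: n = 5.

tube 5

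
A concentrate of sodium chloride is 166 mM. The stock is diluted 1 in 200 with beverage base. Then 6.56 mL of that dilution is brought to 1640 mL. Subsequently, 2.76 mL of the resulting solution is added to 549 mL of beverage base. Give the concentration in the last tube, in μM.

0.0166 μM

Overall dilution factor = 200 × 250 × 199.9 = 10.00 × 10⁶.
166 mM / 10.00 × 10⁶ = 1.66 × 10⁻⁵ mM = 0.0166 μM.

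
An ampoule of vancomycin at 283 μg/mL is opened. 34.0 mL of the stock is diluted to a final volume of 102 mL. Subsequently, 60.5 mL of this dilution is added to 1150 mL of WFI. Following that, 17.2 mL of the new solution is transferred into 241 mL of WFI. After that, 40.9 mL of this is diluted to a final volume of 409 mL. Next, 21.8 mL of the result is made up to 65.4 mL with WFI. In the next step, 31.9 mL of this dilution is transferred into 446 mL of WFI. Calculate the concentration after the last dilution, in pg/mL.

699 pg/mL

Overall dilution factor = 3 × 20.01 × 15.01 × 10 × 3 × 14.98 = 4.05 × 10⁵.
283 μg/mL / 4.05 × 10⁵ = 6.99 × 10⁻⁴ μg/mL = 699 pg/mL.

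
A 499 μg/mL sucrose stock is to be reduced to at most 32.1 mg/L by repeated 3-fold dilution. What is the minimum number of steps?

Need 3ⁿ ≥ 15.5, so n ≥ log(15.5)/log(3) = 2.50.
Minimum whole steps: n = 3.

3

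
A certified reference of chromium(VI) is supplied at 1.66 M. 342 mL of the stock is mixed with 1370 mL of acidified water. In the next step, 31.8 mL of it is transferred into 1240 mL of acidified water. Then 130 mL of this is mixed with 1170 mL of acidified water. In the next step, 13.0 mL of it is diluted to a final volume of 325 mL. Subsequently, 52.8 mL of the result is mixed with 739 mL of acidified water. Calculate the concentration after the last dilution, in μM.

2.21 μM

Overall dilution factor = 5.006 × 39.99 × 10 × 25 × 15.00 = 7.51 × 10⁵.
1.66 M / 7.51 × 10⁵ = 2.21 × 10⁻⁶ M = 2.21 μM.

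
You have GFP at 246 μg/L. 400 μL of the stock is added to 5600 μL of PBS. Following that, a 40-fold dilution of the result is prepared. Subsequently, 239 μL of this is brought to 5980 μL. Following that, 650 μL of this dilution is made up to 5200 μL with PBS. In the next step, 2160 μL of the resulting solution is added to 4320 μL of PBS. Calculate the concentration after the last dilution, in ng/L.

0.683 ng/L

Overall dilution factor = 15 × 40 × 25.02 × 8 × 3 = 3.60 × 10⁵.
246 μg/L / 3.60 × 10⁵ = 6.83 × 10⁻⁴ μg/L = 0.683 ng/L.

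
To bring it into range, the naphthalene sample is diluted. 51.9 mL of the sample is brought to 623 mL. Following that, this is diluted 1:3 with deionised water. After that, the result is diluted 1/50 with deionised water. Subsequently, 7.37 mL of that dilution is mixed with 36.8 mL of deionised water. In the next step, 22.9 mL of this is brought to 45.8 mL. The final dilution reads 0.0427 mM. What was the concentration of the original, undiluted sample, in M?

Overall dilution factor = 12.00 × 3 × 50 × 5.993 × 2 = 2.16 × 10⁴.
Original = 0.0427 mM × 2.16 × 10⁴ = 922 mM = 0.922 M.

0.922 M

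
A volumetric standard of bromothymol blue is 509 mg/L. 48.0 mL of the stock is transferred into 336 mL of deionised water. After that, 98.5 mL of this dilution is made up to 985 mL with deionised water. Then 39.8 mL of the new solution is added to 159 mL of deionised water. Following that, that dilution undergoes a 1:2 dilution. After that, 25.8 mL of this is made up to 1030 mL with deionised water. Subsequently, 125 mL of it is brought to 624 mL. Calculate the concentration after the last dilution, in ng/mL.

3.20 ng/mL

Overall dilution factor = 8 × 10 × 4.995 × 2 × 39.92 × 4.992 = 1.59 × 10⁵.
509 mg/L / 1.59 × 10⁵ = 3.20 × 10⁻³ mg/L = 3.20 ng/mL.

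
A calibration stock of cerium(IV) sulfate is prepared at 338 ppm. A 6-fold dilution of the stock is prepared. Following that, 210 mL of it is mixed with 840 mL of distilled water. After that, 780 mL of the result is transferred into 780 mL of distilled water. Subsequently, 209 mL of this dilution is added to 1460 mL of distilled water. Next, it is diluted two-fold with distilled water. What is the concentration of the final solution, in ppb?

Overall dilution factor = 6 × 5 × 2 × 7.986 × 2 = 958.
338 ppm / 958 = 0.353 ppm = 353 ppb.

353 ppb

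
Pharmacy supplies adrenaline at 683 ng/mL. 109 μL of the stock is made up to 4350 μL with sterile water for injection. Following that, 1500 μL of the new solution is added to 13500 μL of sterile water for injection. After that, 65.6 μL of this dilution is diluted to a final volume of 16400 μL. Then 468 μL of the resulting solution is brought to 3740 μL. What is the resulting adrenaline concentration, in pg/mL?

Overall dilution factor = 39.91 × 10 × 250 × 7.991 = 7.97 × 10⁵.
683 ng/mL / 7.97 × 10⁵ = 8.57 × 10⁻⁴ ng/mL = 0.857 pg/mL.

0.857 pg/mL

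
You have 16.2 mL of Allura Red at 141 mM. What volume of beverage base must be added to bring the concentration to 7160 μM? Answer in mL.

303 mL

7160 μM = 7.16 mM.
V₂ = C₁V₁/C₂ = 141 × 16.2 / 7.16 = 319 mL.
Diluent to add = V₂ − V₁ = 319 − 16.2 = 303 mL.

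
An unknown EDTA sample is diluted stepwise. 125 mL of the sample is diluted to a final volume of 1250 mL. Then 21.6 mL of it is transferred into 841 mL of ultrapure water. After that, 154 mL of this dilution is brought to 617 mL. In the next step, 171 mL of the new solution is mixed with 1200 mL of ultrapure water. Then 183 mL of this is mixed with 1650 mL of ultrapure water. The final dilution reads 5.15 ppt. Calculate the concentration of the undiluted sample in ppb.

Overall dilution factor = 10 × 39.94 × 4.006 × 8.018 × 10.02 = 1.28 × 10⁵.
Original = 5.15 ppt × 1.28 × 10⁵ = 6.62 × 10⁵ ppt = 662 ppb.

662 ppb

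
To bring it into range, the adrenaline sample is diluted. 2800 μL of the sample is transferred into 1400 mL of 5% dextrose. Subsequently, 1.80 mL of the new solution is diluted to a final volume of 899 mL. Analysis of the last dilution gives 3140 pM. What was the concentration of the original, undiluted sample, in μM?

786 μM

Overall dilution factor = 501 × 499.4 = 2.50 × 10⁵.
Original = 3140 pM × 2.50 × 10⁵ = 7.86 × 10⁸ pM = 786 μM.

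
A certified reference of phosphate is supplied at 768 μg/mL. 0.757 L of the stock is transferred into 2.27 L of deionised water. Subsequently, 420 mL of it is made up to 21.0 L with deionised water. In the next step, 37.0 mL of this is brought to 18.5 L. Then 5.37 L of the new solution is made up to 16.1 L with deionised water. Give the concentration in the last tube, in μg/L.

2.56 μg/L

Overall dilution factor = 3.999 × 50 × 500 × 2.998 = 3.00 × 10⁵.
768 μg/mL / 3.00 × 10⁵ = 2.56 × 10⁻³ μg/mL = 2.56 μg/L.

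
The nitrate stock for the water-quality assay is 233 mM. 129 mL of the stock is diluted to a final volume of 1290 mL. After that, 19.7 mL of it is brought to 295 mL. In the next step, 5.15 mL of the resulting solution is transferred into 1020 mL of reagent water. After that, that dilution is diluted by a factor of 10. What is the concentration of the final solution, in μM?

Overall dilution factor = 10 × 14.97 × 199.1 × 10 = 2.98 × 10⁵.
233 mM / 2.98 × 10⁵ = 7.82 × 10⁻⁴ mM = 0.782 μM.

0.782 μM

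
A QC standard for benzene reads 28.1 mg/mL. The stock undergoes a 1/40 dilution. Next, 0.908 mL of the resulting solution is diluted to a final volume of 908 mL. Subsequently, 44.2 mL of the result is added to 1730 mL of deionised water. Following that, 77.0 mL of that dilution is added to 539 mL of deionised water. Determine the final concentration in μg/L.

Overall dilution factor = 40 × 1000 × 40.14 × 8 = 1.28 × 10⁷.
28.1 mg/mL / 1.28 × 10⁷ = 2.19 × 10⁻⁶ mg/mL = 2.19 μg/L.

2.19 μg/L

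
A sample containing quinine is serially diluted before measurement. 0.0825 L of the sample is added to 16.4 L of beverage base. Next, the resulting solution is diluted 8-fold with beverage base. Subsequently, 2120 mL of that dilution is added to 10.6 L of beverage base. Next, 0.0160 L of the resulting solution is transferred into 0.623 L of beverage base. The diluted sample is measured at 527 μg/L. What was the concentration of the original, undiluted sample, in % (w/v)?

20.2 % (w/v)

Overall dilution factor = 199.8 × 8 × 6 × 39.94 = 3.83 × 10⁵.
Original = 527 μg/L × 3.83 × 10⁵ = 2.02 × 10⁸ μg/L = 20.2 % (w/v).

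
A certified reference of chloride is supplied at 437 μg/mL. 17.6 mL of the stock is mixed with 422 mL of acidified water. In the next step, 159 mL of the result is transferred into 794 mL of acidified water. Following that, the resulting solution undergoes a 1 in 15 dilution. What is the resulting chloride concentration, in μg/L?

195 μg/L

Overall dilution factor = 24.98 × 5.994 × 15 = 2246.
437 μg/mL / 2246 = 0.195 μg/mL = 195 μg/L.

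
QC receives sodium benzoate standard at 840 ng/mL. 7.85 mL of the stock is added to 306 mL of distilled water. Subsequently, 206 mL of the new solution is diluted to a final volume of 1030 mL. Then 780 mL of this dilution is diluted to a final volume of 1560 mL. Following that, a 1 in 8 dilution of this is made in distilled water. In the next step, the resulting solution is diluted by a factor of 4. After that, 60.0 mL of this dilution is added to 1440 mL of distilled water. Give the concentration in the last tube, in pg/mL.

Overall dilution factor = 39.98 × 5 × 2 × 8 × 4 × 25 = 3.20 × 10⁵.
840 ng/mL / 3.20 × 10⁵ = 2.63 × 10⁻³ ng/mL = 2.63 pg/mL.

2.63 pg/mL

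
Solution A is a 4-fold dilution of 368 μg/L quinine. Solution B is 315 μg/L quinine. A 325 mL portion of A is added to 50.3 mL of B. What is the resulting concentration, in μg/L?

122 μg/L

C_A = 368 μg/L / 4 = 92.0 μg/L.
C_mix = (C_A·V_A + C_B·V_B)/(V_A + V_B) = (92.0×325 + 315×50.3) / 375.3 = 122 μg/L.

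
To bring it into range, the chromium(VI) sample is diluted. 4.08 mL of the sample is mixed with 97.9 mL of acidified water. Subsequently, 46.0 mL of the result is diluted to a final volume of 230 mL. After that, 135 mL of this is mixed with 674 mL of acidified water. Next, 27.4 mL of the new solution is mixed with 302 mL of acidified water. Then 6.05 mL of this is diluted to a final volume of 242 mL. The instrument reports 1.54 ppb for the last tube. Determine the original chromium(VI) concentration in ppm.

555 ppm

Overall dilution factor = 25.00 × 5 × 5.993 × 12.02 × 40 = 3.60 × 10⁵.
Original = 1.54 ppb × 3.60 × 10⁵ = 5.55 × 10⁵ ppb = 555 ppm.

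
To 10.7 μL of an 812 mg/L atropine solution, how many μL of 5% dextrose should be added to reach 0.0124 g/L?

690 μL

0.0124 g/L = 12.4 mg/L.
V₂ = C₁V₁/C₂ = 812 × 10.7 / 12.4 = 701 μL.
Diluent to add = V₂ − V₁ = 701 − 10.7 = 690 μL.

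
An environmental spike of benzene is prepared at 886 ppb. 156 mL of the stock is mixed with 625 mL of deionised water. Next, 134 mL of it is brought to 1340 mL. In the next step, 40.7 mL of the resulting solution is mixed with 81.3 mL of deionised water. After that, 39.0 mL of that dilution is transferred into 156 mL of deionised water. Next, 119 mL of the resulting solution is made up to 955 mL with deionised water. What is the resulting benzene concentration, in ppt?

Overall dilution factor = 5.006 × 10 × 2.998 × 5 × 8.025 = 6022.
886 ppb / 6022 = 0.147 ppb = 147 ppt.

147 ppt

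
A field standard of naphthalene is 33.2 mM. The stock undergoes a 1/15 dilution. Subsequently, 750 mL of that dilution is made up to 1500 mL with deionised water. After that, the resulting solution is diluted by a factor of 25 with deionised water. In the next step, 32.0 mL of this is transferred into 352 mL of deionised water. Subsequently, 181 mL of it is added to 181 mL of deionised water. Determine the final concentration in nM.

1840 nM

Overall dilution factor = 15 × 2 × 25 × 12 × 2 = 1.80 × 10⁴.
33.2 mM / 1.80 × 10⁴ = 1.84 × 10⁻³ mM = 1840 nM.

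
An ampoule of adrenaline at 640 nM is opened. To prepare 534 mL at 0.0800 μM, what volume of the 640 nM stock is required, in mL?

66.8 mL

0.0800 μM = 80.0 nM.
V₁ = C₂V₂/C₁ = 80.0 × 534 / 640 = 66.8 mL.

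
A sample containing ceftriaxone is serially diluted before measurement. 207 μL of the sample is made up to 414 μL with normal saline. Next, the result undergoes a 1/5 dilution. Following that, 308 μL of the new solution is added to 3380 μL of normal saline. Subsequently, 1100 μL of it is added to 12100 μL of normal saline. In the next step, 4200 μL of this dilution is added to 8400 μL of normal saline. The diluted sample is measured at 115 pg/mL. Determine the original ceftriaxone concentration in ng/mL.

Overall dilution factor = 2 × 5 × 11.97 × 12 × 3 = 4311.
Original = 115 pg/mL × 4311 = 4.96 × 10⁵ pg/mL = 496 ng/mL.

496 ng/mL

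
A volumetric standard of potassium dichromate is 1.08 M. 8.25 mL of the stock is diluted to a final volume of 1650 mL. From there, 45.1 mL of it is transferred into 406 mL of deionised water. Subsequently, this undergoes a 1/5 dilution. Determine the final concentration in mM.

Overall dilution factor = 200 × 10.00 × 5 = 1.00 × 10⁴.
1.08 M / 1.00 × 10⁴ = 1.08 × 10⁻⁴ M = 0.108 mM.

0.108 mM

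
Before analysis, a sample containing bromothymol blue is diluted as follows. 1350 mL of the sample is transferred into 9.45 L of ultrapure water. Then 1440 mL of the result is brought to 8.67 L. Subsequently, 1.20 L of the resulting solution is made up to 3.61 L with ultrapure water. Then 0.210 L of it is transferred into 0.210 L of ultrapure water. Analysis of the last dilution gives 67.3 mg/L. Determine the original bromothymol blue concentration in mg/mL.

Overall dilution factor = 8 × 6.021 × 3.008 × 2 = 290.
Original = 67.3 mg/L × 290 = 1.95 × 10⁴ mg/L = 19.5 mg/mL.

19.5 mg/mL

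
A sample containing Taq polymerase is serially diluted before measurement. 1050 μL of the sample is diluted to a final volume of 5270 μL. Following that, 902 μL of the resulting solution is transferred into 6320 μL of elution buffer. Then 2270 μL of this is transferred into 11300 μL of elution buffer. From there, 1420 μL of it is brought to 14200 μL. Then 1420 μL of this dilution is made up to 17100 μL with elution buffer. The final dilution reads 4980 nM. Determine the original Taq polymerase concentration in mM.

Overall dilution factor = 5.019 × 8.007 × 5.978 × 10 × 12.04 = 2.89 × 10⁴.
Original = 4980 nM × 2.89 × 10⁴ = 1.44 × 10⁸ nM = 144 mM.

144 mM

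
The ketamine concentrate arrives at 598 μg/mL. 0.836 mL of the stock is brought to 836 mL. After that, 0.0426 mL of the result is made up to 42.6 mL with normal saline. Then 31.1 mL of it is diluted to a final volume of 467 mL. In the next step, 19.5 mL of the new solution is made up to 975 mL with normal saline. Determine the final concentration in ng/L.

Overall dilution factor = 1000 × 1000 × 15.02 × 50 = 7.51 × 10⁸.
598 μg/mL / 7.51 × 10⁸ = 7.96 × 10⁻⁷ μg/mL = 0.796 ng/L.

0.796 ng/L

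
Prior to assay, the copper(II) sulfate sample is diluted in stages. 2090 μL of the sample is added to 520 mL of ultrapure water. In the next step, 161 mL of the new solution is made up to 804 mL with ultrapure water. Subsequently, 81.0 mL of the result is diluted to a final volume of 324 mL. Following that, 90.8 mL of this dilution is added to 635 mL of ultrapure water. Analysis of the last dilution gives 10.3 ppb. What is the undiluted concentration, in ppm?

411 ppm

Overall dilution factor = 249.8 × 4.994 × 4 × 7.993 = 3.99 × 10⁴.
Original = 10.3 ppb × 3.99 × 10⁴ = 4.11 × 10⁵ ppb = 411 ppm.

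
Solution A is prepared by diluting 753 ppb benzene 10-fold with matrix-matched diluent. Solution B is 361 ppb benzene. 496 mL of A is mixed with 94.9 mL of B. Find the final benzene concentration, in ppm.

C_A = 753 ppb / 10 = 75.3 ppb.
C_mix = (C_A·V_A + C_B·V_B)/(V_A + V_B) = (75.3×496 + 361×94.9) / 590.9 = 121 ppb = 0.121 ppm.

0.121 ppm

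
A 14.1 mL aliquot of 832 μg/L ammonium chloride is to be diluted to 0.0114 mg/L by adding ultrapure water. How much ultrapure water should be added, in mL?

0.0114 mg/L = 11.4 μg/L.
V₂ = C₁V₁/C₂ = 832 × 14.1 / 11.4 = 1029 mL.
Diluent to add = V₂ − V₁ = 1029 − 14.1 = 1010 mL.

1010 mL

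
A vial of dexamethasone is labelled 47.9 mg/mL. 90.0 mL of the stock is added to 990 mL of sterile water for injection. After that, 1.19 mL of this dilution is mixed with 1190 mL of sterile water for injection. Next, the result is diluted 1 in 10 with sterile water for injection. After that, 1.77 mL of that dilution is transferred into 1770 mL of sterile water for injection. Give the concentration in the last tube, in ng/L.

Overall dilution factor = 12 × 1001 × 10 × 1001 = 1.20 × 10⁸.
47.9 mg/mL / 1.20 × 10⁸ = 3.98 × 10⁻⁷ mg/mL = 398 ng/L.

398 ng/L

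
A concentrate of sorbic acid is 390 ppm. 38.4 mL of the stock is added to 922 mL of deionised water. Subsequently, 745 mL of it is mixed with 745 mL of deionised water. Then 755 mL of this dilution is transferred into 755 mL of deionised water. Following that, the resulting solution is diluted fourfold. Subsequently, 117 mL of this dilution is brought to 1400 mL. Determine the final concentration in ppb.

81.4 ppb

Overall dilution factor = 25.01 × 2 × 2 × 4 × 11.97 = 4788.
390 ppm / 4788 = 0.0814 ppm = 81.4 ppb.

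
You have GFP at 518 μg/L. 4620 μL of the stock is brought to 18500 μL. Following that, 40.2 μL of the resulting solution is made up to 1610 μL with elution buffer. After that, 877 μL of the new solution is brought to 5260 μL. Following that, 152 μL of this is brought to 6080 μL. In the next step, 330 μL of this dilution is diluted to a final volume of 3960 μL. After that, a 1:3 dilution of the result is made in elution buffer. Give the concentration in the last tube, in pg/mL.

Overall dilution factor = 4.004 × 40.05 × 5.998 × 40 × 12 × 3 = 1.39 × 10⁶.
518 μg/L / 1.39 × 10⁶ = 3.74 × 10⁻⁴ μg/L = 0.374 pg/mL.

0.374 pg/mL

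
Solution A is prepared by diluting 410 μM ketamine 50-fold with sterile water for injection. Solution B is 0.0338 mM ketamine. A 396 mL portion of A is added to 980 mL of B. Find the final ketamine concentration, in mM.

0.0264 mM

C_A = 410 μM / 50 = 8.20 μM.
C_B = 0.0338 mM = 33.8 μM.
C_mix = (C_A·V_A + C_B·V_B)/(V_A + V_B) = (8.20×396 + 33.8×980) / 1376 = 26.4 μM = 0.0264 mM.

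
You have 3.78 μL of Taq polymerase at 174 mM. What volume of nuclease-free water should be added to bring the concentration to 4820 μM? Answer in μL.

4820 μM = 4.82 mM.
V₂ = C₁V₁/C₂ = 174 × 3.78 / 4.82 = 136 μL.
Diluent to add = V₂ − V₁ = 136 − 3.78 = 133 μL.

133 μL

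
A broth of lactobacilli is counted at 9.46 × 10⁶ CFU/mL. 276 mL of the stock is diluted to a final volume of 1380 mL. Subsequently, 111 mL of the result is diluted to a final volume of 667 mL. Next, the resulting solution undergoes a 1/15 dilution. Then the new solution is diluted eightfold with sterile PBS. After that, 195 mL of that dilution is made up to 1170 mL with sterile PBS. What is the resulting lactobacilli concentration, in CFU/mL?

Overall dilution factor = 5 × 6.009 × 15 × 8 × 6 = 2.16 × 10⁴.
9.46 × 10⁶ CFU/mL / 2.16 × 10⁴ = 437 CFU/mL.

437 CFU/mL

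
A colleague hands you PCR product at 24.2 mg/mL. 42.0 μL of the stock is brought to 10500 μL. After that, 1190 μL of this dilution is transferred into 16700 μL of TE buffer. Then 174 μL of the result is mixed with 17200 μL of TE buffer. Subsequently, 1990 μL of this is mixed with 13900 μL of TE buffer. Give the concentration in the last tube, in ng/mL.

Overall dilution factor = 250 × 15.03 × 99.85 × 7.985 = 3.00 × 10⁶.
24.2 mg/mL / 3.00 × 10⁶ = 8.08 × 10⁻⁶ mg/mL = 8.08 ng/mL.

8.08 ng/mL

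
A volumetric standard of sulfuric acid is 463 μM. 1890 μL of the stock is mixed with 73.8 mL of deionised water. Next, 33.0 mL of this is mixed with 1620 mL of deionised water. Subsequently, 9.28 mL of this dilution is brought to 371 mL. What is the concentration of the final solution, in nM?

Overall dilution factor = 40.05 × 50.09 × 39.98 = 8.02 × 10⁴.
463 μM / 8.02 × 10⁴ = 5.77 × 10⁻³ μM = 5.77 nM.

5.77 nM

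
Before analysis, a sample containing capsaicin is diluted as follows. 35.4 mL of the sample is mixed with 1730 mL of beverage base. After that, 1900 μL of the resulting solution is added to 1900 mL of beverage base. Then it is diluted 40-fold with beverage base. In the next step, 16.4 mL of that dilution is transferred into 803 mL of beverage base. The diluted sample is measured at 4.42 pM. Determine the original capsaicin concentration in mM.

0.441 mM

Overall dilution factor = 49.87 × 1001 × 40 × 49.96 = 9.98 × 10⁷.
Original = 4.42 pM × 9.98 × 10⁷ = 4.41 × 10⁸ pM = 0.441 mM.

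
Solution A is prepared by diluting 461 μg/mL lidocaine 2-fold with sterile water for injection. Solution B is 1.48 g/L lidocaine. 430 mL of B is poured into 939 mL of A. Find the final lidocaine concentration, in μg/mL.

C_A = 461 μg/mL / 2 = 230 μg/mL.
C_B = 1.48 g/L = 1480 μg/mL.
C_mix = (C_A·V_A + C_B·V_B)/(V_A + V_B) = (230×939 + 1480×430) / 1369 = 623 μg/mL.

623 μg/mL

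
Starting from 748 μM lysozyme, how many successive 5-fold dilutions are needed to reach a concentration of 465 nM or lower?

Need 5ⁿ ≥ 1609, so n ≥ log(1609)/log(5) = 4.59.
Minimum whole steps: n = 5.

5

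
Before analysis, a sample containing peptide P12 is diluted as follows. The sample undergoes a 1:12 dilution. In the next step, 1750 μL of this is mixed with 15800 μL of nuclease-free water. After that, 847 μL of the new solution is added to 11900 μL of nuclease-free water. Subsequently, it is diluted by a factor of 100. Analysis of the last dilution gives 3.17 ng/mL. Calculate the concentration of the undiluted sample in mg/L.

574 mg/L

Overall dilution factor = 12 × 10.03 × 15.05 × 100 = 1.81 × 10⁵.
Original = 3.17 ng/mL × 1.81 × 10⁵ = 5.74 × 10⁵ ng/mL = 574 mg/L.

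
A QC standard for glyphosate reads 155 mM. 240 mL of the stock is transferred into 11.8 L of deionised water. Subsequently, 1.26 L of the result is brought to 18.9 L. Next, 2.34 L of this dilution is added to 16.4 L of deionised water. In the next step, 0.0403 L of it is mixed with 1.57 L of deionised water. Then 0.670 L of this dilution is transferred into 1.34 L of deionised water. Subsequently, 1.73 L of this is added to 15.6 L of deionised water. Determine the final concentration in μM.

0.0214 μM

Overall dilution factor = 50.17 × 15 × 8.009 × 39.96 × 3 × 10.02 = 7.24 × 10⁶.
155 mM / 7.24 × 10⁶ = 2.14 × 10⁻⁵ mM = 0.0214 μM.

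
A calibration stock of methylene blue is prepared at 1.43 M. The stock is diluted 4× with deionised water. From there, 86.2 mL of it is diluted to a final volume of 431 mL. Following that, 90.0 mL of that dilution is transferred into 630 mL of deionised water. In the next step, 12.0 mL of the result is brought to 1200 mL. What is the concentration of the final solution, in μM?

Overall dilution factor = 4 × 5 × 8 × 100 = 1.60 × 10⁴.
1.43 M / 1.60 × 10⁴ = 8.94 × 10⁻⁵ M = 89.4 μM.

89.4 μM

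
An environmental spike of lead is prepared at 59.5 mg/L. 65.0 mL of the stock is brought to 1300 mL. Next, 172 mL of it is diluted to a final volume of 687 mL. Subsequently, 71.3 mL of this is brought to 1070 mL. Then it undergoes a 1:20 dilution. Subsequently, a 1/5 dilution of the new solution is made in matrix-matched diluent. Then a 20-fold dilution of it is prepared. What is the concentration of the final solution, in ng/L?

Overall dilution factor = 20 × 3.994 × 15.01 × 20 × 5 × 20 = 2.40 × 10⁶.
59.5 mg/L / 2.40 × 10⁶ = 2.48 × 10⁻⁵ mg/L = 24.8 ng/L.

24.8 ng/L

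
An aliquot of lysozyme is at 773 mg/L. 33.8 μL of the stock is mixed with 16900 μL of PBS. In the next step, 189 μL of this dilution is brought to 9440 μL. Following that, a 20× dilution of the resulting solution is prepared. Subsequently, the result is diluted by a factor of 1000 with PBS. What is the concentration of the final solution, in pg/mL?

Overall dilution factor = 501 × 49.95 × 20 × 1000 = 5.00 × 10⁸.
773 mg/L / 5.00 × 10⁸ = 1.54 × 10⁻⁶ mg/L = 1.54 pg/mL.

1.54 pg/mL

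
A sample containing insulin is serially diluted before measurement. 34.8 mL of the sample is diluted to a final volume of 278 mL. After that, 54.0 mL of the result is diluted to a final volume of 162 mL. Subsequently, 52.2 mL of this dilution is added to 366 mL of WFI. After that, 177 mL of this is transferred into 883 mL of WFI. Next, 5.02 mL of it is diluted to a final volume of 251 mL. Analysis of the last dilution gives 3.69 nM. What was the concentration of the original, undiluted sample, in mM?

Overall dilution factor = 7.989 × 3 × 8.011 × 5.989 × 50 = 5.75 × 10⁴.
Original = 3.69 nM × 5.75 × 10⁴ = 2.12 × 10⁵ nM = 0.212 mM.

0.212 mM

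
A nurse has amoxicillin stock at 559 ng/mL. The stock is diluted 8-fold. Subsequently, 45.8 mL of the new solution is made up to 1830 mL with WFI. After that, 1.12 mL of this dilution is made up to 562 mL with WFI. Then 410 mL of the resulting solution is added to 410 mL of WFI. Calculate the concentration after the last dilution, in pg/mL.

Overall dilution factor = 8 × 39.96 × 501.8 × 2 = 3.21 × 10⁵.
559 ng/mL / 3.21 × 10⁵ = 1.74 × 10⁻³ ng/mL = 1.74 pg/mL.

1.74 pg/mL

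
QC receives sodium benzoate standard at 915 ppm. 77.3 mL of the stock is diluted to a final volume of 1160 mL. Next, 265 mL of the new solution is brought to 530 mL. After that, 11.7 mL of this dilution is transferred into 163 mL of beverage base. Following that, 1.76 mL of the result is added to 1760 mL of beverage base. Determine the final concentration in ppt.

Overall dilution factor = 15.01 × 2 × 14.93 × 1001 = 4.49 × 10⁵.
915 ppm / 4.49 × 10⁵ = 2.04 × 10⁻³ ppm = 2040 ppt.

2040 ppt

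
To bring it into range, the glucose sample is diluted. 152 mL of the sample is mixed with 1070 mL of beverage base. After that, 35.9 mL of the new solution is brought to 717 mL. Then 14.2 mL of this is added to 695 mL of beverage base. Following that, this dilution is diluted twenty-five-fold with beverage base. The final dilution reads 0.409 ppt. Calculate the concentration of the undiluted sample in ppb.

Overall dilution factor = 8.039 × 19.97 × 49.94 × 25 = 2.00 × 10⁵.
Original = 0.409 ppt × 2.00 × 10⁵ = 8.20 × 10⁴ ppt = 82.0 ppb.

82.0 ppb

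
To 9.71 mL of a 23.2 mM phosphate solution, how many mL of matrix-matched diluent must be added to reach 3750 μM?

3750 μM = 3.75 mM.
V₂ = C₁V₁/C₂ = 23.2 × 9.71 / 3.75 = 60.1 mL.
Diluent to add = V₂ − V₁ = 60.1 − 9.71 = 50.4 mL.

50.4 mL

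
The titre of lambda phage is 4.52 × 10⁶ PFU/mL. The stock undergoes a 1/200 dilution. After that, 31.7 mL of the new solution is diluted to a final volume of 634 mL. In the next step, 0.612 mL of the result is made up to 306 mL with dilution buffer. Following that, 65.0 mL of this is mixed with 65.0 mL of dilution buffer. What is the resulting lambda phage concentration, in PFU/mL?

1.13 PFU/mL

Overall dilution factor = 200 × 20 × 500 × 2 = 4.00 × 10⁶.
4.52 × 10⁶ PFU/mL / 4.00 × 10⁶ = 1.13 PFU/mL.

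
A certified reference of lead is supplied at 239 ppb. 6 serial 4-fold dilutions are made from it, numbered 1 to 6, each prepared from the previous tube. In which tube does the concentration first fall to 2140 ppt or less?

Tube n has concentration 239 ppb / 4ⁿ.
Need 4ⁿ ≥ 239 ppb / 2140 ppt = 112, so n ≥ 3.40.
First such tube: n = 4.

tube 4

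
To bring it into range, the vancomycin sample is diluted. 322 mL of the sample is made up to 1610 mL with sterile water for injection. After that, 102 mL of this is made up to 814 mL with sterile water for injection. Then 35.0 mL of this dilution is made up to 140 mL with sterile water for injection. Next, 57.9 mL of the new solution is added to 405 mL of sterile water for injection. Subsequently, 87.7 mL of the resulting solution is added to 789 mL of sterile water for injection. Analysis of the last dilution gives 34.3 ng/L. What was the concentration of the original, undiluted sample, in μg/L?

438 μg/L

Overall dilution factor = 5 × 7.980 × 4 × 7.995 × 9.997 = 1.28 × 10⁴.
Original = 34.3 ng/L × 1.28 × 10⁴ = 4.38 × 10⁵ ng/L = 438 μg/L.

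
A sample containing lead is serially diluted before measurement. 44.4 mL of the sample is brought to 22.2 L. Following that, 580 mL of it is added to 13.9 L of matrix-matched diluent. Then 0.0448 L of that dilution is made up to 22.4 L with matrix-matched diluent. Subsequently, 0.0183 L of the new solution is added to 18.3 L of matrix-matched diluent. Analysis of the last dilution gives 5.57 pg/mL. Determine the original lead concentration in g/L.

34.8 g/L

Overall dilution factor = 500 × 24.97 × 500 × 1001 = 6.25 × 10⁹.
Original = 5.57 pg/mL × 6.25 × 10⁹ = 3.48 × 10¹⁰ pg/mL = 34.8 g/L.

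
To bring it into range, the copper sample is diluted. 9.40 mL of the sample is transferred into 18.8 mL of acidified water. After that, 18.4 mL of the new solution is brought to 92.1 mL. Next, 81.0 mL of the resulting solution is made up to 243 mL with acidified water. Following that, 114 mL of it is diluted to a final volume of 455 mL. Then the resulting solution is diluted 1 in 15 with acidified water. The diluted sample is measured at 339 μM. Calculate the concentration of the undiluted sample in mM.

Overall dilution factor = 3 × 5.005 × 3 × 3.991 × 15 = 2697.
Original = 339 μM × 2697 = 9.14 × 10⁵ μM = 914 mM.

914 mM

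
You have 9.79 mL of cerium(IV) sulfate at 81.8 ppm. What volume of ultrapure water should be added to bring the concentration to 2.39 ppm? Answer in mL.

325 mL

V₂ = C₁V₁/C₂ = 81.8 × 9.79 / 2.39 = 335 mL.
Diluent to add = V₂ − V₁ = 335 − 9.79 = 325 mL.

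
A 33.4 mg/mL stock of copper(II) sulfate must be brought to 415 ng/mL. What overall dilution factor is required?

Factor = C₀/C_target = 33.4 mg/mL / 415 ng/mL = 8.05 × 10⁴.

8.05 × 10⁴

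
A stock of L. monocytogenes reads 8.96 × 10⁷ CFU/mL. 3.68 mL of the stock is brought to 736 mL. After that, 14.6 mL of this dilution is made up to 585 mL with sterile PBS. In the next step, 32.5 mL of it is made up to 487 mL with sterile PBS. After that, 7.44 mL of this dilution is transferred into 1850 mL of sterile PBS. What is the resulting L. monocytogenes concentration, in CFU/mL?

2.99 CFU/mL

Overall dilution factor = 200 × 40.07 × 14.98 × 249.7 = 3.00 × 10⁷.
8.96 × 10⁷ CFU/mL / 3.00 × 10⁷ = 2.99 CFU/mL.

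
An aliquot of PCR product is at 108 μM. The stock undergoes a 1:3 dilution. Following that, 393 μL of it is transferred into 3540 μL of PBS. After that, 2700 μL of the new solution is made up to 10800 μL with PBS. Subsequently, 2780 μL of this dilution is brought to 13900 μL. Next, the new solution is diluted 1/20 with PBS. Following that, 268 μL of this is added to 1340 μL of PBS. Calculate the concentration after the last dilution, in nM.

Overall dilution factor = 3 × 10.01 × 4 × 5 × 20 × 6 = 7.21 × 10⁴.
108 μM / 7.21 × 10⁴ = 1.50 × 10⁻³ μM = 1.50 nM.

1.50 nM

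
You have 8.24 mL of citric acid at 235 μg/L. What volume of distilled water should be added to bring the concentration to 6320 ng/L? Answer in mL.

6320 ng/L = 6.32 μg/L.
V₂ = C₁V₁/C₂ = 235 × 8.24 / 6.32 = 306 mL.
Diluent to add = V₂ − V₁ = 306 − 8.24 = 298 mL.

298 mL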